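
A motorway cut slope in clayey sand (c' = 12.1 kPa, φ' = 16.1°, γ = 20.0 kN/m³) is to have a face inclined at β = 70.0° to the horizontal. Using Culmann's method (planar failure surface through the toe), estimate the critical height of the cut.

H_c = 5.32 m

Culmann's analysis gives the critical failure plane at α_cr = (β + φ')/2 = (70.0 + 16.1)/2 = 43.0°, and the critical height
H_c = (4c'/γ) · sinβ cosφ' / [1 − cos(β − φ')]
    = (4·12.1/20.0) · sin70.0°·cos16.1° / [1 − cos(53.9°)]
    = 2.420 · 0.9397·0.9608 / [1 − 0.5892]
    = 2.420 · 0.9028 / 0.4108
    = 5.32 m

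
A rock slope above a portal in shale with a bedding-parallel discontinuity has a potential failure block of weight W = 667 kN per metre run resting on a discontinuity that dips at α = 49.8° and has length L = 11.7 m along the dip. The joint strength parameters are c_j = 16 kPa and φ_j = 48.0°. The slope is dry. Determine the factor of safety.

Resolving the block weight along and normal to the plane and applying the Mohr–Coulomb strength on the joint:
N' = W cosα = 667·cos49.8° = 430.5 kN/m
Driving force T = W sinα = 667·sin49.8° = 509.5 kN/m
Resisting force R = c_j·L + N'·tanφ_j = 16·11.7 + 430.5·tan48.0° = 187.2 + 478.1 = 665.3 kN/m
FS = R / T = 665.3 / 509.5 = 1.306

FS = 1.31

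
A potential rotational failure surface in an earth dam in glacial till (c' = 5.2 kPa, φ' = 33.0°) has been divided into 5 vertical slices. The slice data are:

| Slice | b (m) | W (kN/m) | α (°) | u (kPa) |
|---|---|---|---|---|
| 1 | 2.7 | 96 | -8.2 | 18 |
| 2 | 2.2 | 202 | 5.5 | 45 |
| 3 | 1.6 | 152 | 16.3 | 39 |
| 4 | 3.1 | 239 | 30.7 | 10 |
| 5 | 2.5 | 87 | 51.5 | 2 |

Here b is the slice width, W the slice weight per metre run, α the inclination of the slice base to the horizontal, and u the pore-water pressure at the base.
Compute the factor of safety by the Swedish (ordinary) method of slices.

Ordinary method of slices: FS = Σ[c'·Δl_i + (W_i cosα_i − u_i·Δl_i)·tanφ'] / Σ W_i sinα_i, with Δl_i = b_i / cosα_i.
Slice 1: Δl = 2.7/cos(-8.2°) = 2.728 m; N'_1 = 96·cos(-8.2°) − 18·2.728 = 45.9; c'Δl = 14.19; W sinα = -13.7
Slice 2: Δl = 2.2/cos5.5° = 2.210 m; N'_2 = 202·cos5.5° − 45·2.210 = 101.6; c'Δl = 11.49; W sinα = 19.4
Slice 3: Δl = 1.6/cos16.3° = 1.667 m; N'_3 = 152·cos16.3° − 39·1.667 = 80.9; c'Δl = 8.67; W sinα = 42.7
Slice 4: Δl = 3.1/cos30.7° = 3.605 m; N'_4 = 239·cos30.7° − 10·3.605 = 169.5; c'Δl = 18.75; W sinα = 122.0
Slice 5: Δl = 2.5/cos51.5° = 4.016 m; N'_5 = 87·cos51.5° − 2·4.016 = 46.1; c'Δl = 20.88; W sinα = 68.1
Σc'Δl = 74.0 kN/m; ΣN' = 444.0 kN/m; ΣW sinα = 238.4 kN/m
Resisting = 74.0 + 444.0·tan33.0° = 74.0 + 288.3 = 362.3 kN/m
FS = 362.3 / 238.4 = 1.519

FS = 1.52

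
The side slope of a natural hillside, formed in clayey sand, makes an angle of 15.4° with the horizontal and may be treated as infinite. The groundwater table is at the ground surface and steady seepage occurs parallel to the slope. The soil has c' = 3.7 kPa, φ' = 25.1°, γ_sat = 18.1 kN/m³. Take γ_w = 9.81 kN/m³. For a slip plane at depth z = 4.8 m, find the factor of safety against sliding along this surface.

With seepage parallel to the slope and the water table at the surface, the effective normal stress on the slip plane uses the buoyant unit weight γ' = γ_sat − γ_w while the driving shear stress uses γ_sat:
FS = [c' + γ' z cos²β tanφ'] / [γ_sat z sinβ cosβ]
γ' = 18.1 − 9.81 = 8.29 kN/m³
Numerator = 3.7 + 8.29·4.8·cos²15.4°·tan25.1° = 3.7 + 8.29·4.8·0.9295·0.4684 = 21.025 kPa
Denominator = 18.1·4.8·sin15.4°·cos15.4° = 18.1·4.8·0.2656·0.9641 = 22.243 kPa
FS = 21.025 / 22.243 = 0.945

FS = 0.95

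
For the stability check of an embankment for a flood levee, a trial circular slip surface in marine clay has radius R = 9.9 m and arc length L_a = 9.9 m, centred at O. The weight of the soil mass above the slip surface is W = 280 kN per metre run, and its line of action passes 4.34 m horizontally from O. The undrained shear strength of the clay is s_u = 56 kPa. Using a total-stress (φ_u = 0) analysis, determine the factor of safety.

Taking moments about the centre O, the resisting moment is provided by the undrained shear strength acting along the arc:
M_R = s_u·L_a·R = 56·9.90·9.9 = 5488.6 kN·m/m
M_D = W·d = 280·4.34 = 1215.2 kN·m/m
FS = M_R / M_D = 5488.6 / 1215.2 = 4.517

FS = 4.52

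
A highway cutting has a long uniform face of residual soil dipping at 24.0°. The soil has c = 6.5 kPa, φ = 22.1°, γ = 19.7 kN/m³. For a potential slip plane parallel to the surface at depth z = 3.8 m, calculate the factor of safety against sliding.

FS = 1.15

For an infinite slope with a slip plane parallel to the surface (no pore pressure): FS = [c + γz cos²β tanφ] / [γz sinβ cosβ].
γz = 19.7·3.8 = 74.86 kN/m²
Numerator = 6.5 + 74.86·cos²24.0°·tan22.1° = 6.5 + 74.86·0.8346·0.4061 = 31.869 kPa
Denominator = 74.86·sin24.0°·cos24.0° = 74.86·0.4067·0.9135 = 27.816 kPa
FS = 31.869 / 27.816 = 1.146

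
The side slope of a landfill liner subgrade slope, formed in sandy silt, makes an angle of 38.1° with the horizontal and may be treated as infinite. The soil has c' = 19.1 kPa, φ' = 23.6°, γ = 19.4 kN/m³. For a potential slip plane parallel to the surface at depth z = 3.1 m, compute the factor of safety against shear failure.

For an infinite slope with a slip plane parallel to the surface (no pore pressure): FS = [c' + γz cos²β tanφ'] / [γz sinβ cosβ].
γz = 19.4·3.1 = 60.14 kN/m²
Numerator = 19.1 + 60.14·cos²38.1°·tan23.6° = 19.1 + 60.14·0.6193·0.4369 = 35.371 kPa
Denominator = 60.14·sin38.1°·cos38.1° = 60.14·0.6170·0.7869 = 29.202 kPa
FS = 35.371 / 29.202 = 1.211

FS = 1.21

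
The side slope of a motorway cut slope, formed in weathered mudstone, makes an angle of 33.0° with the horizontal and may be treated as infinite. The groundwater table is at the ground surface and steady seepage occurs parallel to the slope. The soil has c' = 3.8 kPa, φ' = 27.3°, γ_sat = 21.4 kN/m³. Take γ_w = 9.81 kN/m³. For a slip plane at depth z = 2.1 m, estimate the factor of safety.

With seepage parallel to the slope and the water table at the surface, the effective normal stress on the slip plane uses the buoyant unit weight γ' = γ_sat − γ_w while the driving shear stress uses γ_sat:
FS = [c' + γ' z cos²β tanφ'] / [γ_sat z sinβ cosβ]
γ' = 21.4 − 9.81 = 11.59 kN/m³
Numerator = 3.8 + 11.59·2.1·cos²33.0°·tan27.3° = 3.8 + 11.59·2.1·0.7034·0.5161 = 12.636 kPa
Denominator = 21.4·2.1·sin33.0°·cos33.0° = 21.4·2.1·0.5446·0.8387 = 20.527 kPa
FS = 12.636 / 20.527 = 0.616

FS = 0.62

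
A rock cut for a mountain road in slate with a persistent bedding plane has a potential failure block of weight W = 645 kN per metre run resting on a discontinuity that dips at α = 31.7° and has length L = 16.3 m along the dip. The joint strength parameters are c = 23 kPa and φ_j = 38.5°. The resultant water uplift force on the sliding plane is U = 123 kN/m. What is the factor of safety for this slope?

Resolving the block weight along and normal to the plane and applying the Mohr–Coulomb strength on the joint:
N' = W cosα − U = 645·cos31.7° − 123 = 425.8 kN/m
Driving force T = W sinα = 645·sin31.7° = 338.9 kN/m
Resisting force R = c·L + N'·tanφ_j = 23·16.3 + 425.8·tan38.5° = 374.9 + 338.7 = 713.6 kN/m
FS = R / T = 713.6 / 338.9 = 2.105

FS = 2.11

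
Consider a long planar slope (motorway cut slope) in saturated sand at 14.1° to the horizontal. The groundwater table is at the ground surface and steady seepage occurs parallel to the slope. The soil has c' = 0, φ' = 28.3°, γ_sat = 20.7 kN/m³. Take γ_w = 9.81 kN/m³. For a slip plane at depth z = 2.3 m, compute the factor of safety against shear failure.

With seepage parallel to the slope and the water table at the surface, the effective normal stress on the slip plane uses the buoyant unit weight γ' = γ_sat − γ_w while the driving shear stress uses γ_sat:
FS = [c' + γ' z cos²β tanφ'] / [γ_sat z sinβ cosβ]
(For c' = 0 this reduces to FS = (γ'/γ_sat)·tanφ'/tanβ.)
γ' = 20.7 − 9.81 = 10.89 kN/m³
Numerator = 0.0 + 10.89·2.3·cos²14.1°·tan28.3° = 0.0 + 10.89·2.3·0.9407·0.5384 = 12.686 kPa
Denominator = 20.7·2.3·sin14.1°·cos14.1° = 20.7·2.3·0.2436·0.9699 = 11.249 kPa
FS = 12.686 / 11.249 = 1.128

FS = 1.13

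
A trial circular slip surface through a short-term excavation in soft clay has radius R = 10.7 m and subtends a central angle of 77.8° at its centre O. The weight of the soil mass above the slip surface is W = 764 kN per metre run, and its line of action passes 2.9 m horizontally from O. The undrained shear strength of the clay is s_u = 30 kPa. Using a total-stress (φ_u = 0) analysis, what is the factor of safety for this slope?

Taking moments about the centre O, the resisting moment is provided by the undrained shear strength acting along the arc:
Arc length L_a = R·θ = 10.7·(77.8°·π/180) = 10.7·1.3579 = 14.53 m
M_R = s_u·L_a·R = 30·14.53·10.7 = 4663.9 kN·m/m
M_D = W·d = 764·2.9 = 2215.6 kN·m/m
FS = M_R / M_D = 4663.9 / 2215.6 = 2.105

FS = 2.11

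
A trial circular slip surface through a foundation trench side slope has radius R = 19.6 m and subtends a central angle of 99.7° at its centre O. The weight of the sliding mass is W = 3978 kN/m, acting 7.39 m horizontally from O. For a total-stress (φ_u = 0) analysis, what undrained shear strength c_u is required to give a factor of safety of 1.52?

FS = c_u·L_a·R / (W·d), so c_u = FS·W·d / (L_a·R).
Arc length L_a = R·θ = 19.6·(99.7°·π/180) = 19.6·1.7401 = 34.11 m
c_u = 1.52·3978·7.39 / (34.11·19.6) = 44684.1 / 668.47 = 66.84 kPa

c_u = 66.8 kPa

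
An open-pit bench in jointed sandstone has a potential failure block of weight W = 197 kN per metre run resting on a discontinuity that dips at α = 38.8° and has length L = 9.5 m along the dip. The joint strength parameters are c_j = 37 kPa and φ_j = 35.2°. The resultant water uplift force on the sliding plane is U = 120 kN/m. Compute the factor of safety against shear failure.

FS = 3.04

Resolving the block weight along and normal to the plane and applying the Mohr–Coulomb strength on the joint:
N' = W cosα − U = 197·cos38.8° − 120 = 33.5 kN/m
Driving force T = W sinα = 197·sin38.8° = 123.4 kN/m
Resisting force R = c_j·L + N'·tanφ_j = 37·9.5 + 33.5·tan35.2° = 351.5 + 23.7 = 375.2 kN/m
FS = R / T = 375.2 / 123.4 = 3.039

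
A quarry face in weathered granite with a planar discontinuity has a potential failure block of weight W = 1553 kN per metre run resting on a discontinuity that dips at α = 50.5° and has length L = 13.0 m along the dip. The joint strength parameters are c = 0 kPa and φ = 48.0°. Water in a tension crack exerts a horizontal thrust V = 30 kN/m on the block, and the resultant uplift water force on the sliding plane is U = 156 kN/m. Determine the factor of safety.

Resolving the block weight along and normal to the plane and applying the Mohr–Coulomb strength on the joint:
N' = W cosα − U − V sinα = 1553·cos50.5° − 156 − 30·sin50.5° = 808.7 kN/m
Driving force T = W sinα + V cosα = 1553·sin50.5° + 30·cos50.5° = 1217.4 kN/m
Resisting force R = c·L + N'·tanφ = 0·13.0 + 808.7·tan48.0° = 0.0 + 898.1 = 898.1 kN/m
FS = R / T = 898.1 / 1217.4 = 0.738

FS = 0.74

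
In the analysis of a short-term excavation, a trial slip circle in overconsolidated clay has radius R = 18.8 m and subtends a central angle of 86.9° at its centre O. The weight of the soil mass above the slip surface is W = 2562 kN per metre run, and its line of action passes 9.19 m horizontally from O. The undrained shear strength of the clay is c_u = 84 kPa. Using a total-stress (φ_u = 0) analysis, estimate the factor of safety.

FS = 1.91

Taking moments about the centre O, the resisting moment is provided by the undrained shear strength acting along the arc:
Arc length L_a = R·θ = 18.8·(86.9°·π/180) = 18.8·1.5167 = 28.51 m
M_R = c_u·L_a·R = 84·28.51·18.8 = 45029.0 kN·m/m
M_D = W·d = 2562·9.19 = 23544.8 kN·m/m
FS = M_R / M_D = 45029.0 / 23544.8 = 1.912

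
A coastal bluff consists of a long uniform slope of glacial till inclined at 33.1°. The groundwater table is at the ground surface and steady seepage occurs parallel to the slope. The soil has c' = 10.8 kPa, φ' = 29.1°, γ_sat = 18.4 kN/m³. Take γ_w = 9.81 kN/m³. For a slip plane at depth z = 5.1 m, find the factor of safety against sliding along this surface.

FS = 0.65

With seepage parallel to the slope and the water table at the surface, the effective normal stress on the slip plane uses the buoyant unit weight γ' = γ_sat − γ_w while the driving shear stress uses γ_sat:
FS = [c' + γ' z cos²β tanφ'] / [γ_sat z sinβ cosβ]
γ' = 18.4 − 9.81 = 8.59 kN/m³
Numerator = 10.8 + 8.59·5.1·cos²33.1°·tan29.1° = 10.8 + 8.59·5.1·0.7018·0.5566 = 27.912 kPa
Denominator = 18.4·5.1·sin33.1°·cos33.1° = 18.4·5.1·0.5461·0.8377 = 42.930 kPa
FS = 27.912 / 42.930 = 0.650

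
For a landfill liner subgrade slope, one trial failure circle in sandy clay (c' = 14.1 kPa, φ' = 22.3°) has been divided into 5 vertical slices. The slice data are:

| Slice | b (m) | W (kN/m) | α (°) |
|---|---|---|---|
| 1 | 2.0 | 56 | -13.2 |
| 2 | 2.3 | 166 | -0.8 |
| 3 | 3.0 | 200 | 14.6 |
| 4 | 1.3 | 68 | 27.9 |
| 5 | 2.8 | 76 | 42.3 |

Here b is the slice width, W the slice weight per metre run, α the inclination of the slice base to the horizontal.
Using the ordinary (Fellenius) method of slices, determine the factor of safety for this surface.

FS = 3.35

Ordinary method of slices: FS = Σ[c'·Δl_i + (W_i cosα_i)·tanφ'] / Σ W_i sinα_i, with Δl_i = b_i / cosα_i.
Slice 1: Δl = 2.0/cos(-13.2°) = 2.054 m; N'_1 = 56·cos(-13.2°) = 54.5; c'Δl = 28.97; W sinα = -12.8
Slice 2: Δl = 2.3/cos(-0.8°) = 2.300 m; N'_2 = 166·cos(-0.8°) = 166.0; c'Δl = 32.43; W sinα = -2.3
Slice 3: Δl = 3.0/cos14.6° = 3.100 m; N'_3 = 200·cos14.6° = 193.5; c'Δl = 43.71; W sinα = 50.4
Slice 4: Δl = 1.3/cos27.9° = 1.471 m; N'_4 = 68·cos27.9° = 60.1; c'Δl = 20.74; W sinα = 31.8
Slice 5: Δl = 2.8/cos42.3° = 3.786 m; N'_5 = 76·cos42.3° = 56.2; c'Δl = 53.38; W sinα = 51.1
Σc'Δl = 179.2 kN/m; ΣN' = 530.4 kN/m; ΣW sinα = 118.3 kN/m
Resisting = 179.2 + 530.4·tan22.3° = 179.2 + 217.5 = 396.7 kN/m
FS = 396.7 / 118.3 = 3.354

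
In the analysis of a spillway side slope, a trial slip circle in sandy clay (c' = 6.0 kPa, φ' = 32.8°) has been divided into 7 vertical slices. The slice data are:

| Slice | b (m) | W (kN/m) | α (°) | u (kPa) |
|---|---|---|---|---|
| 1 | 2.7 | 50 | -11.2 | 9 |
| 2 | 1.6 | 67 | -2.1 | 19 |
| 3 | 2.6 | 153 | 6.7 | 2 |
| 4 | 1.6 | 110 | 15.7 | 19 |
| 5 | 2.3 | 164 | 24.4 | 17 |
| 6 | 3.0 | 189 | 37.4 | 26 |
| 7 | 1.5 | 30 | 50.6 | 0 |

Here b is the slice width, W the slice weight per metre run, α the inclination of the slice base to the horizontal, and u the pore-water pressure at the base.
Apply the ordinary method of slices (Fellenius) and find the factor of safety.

FS = 1.66

Ordinary method of slices: FS = Σ[c'·Δl_i + (W_i cosα_i − u_i·Δl_i)·tanφ'] / Σ W_i sinα_i, with Δl_i = b_i / cosα_i.
Slice 1: Δl = 2.7/cos(-11.2°) = 2.752 m; N'_1 = 50·cos(-11.2°) − 9·2.752 = 24.3; c'Δl = 16.51; W sinα = -9.7
Slice 2: Δl = 1.6/cos(-2.1°) = 1.601 m; N'_2 = 67·cos(-2.1°) − 19·1.601 = 36.5; c'Δl = 9.61; W sinα = -2.5
Slice 3: Δl = 2.6/cos6.7° = 2.618 m; N'_3 = 153·cos6.7° − 2·2.618 = 146.7; c'Δl = 15.71; W sinα = 17.9
Slice 4: Δl = 1.6/cos15.7° = 1.662 m; N'_4 = 110·cos15.7° − 19·1.662 = 74.3; c'Δl = 9.97; W sinα = 29.8
Slice 5: Δl = 2.3/cos24.4° = 2.526 m; N'_5 = 164·cos24.4° − 17·2.526 = 106.4; c'Δl = 15.15; W sinα = 67.7
Slice 6: Δl = 3.0/cos37.4° = 3.776 m; N'_6 = 189·cos37.4° − 26·3.776 = 52.0; c'Δl = 22.66; W sinα = 114.8
Slice 7: Δl = 1.5/cos50.6° = 2.363 m; N'_7 = 30·cos50.6° − 0·2.363 = 19.0; c'Δl = 14.18; W sinα = 23.2
Σc'Δl = 103.8 kN/m; ΣN' = 459.3 kN/m; ΣW sinα = 241.2 kN/m
Resisting = 103.8 + 459.3·tan32.8° = 103.8 + 296.0 = 399.8 kN/m
FS = 399.8 / 241.2 = 1.658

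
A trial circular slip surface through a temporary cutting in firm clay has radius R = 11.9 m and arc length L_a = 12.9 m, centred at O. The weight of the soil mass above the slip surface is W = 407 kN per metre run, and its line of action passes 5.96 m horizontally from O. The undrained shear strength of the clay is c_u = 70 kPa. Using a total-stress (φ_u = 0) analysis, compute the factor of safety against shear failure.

Taking moments about the centre O, the resisting moment is provided by the undrained shear strength acting along the arc:
M_R = c_u·L_a·R = 70·12.90·11.9 = 10745.7 kN·m/m
M_D = W·d = 407·5.96 = 2425.7 kN·m/m
FS = M_R / M_D = 10745.7 / 2425.7 = 4.430

FS = 4.43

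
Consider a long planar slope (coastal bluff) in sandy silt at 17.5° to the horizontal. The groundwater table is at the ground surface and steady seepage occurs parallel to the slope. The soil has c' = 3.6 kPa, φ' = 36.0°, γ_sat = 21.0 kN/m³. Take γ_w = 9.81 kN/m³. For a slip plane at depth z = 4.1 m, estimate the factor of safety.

FS = 1.37

With seepage parallel to the slope and the water table at the surface, the effective normal stress on the slip plane uses the buoyant unit weight γ' = γ_sat − γ_w while the driving shear stress uses γ_sat:
FS = [c' + γ' z cos²β tanφ'] / [γ_sat z sinβ cosβ]
γ' = 21.0 − 9.81 = 11.19 kN/m³
Numerator = 3.6 + 11.19·4.1·cos²17.5°·tan36.0° = 3.6 + 11.19·4.1·0.9096·0.7265 = 33.919 kPa
Denominator = 21.0·4.1·sin17.5°·cos17.5° = 21.0·4.1·0.3007·0.9537 = 24.692 kPa
FS = 33.919 / 24.692 = 1.374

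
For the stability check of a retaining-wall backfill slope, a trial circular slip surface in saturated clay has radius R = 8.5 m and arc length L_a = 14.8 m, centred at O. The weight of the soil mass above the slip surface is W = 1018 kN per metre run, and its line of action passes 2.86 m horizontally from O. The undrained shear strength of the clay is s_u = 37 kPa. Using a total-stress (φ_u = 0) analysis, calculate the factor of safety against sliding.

Taking moments about the centre O, the resisting moment is provided by the undrained shear strength acting along the arc:
M_R = s_u·L_a·R = 37·14.80·8.5 = 4654.6 kN·m/m
M_D = W·d = 1018·2.86 = 2911.5 kN·m/m
FS = M_R / M_D = 4654.6 / 2911.5 = 1.599

FS = 1.60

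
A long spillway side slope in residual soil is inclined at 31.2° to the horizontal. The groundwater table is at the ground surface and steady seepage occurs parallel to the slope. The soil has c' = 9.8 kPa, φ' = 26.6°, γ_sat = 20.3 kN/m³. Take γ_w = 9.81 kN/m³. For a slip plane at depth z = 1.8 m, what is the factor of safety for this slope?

FS = 1.03

With seepage parallel to the slope and the water table at the surface, the effective normal stress on the slip plane uses the buoyant unit weight γ' = γ_sat − γ_w while the driving shear stress uses γ_sat:
FS = [c' + γ' z cos²β tanφ'] / [γ_sat z sinβ cosβ]
γ' = 20.3 − 9.81 = 10.49 kN/m³
Numerator = 9.8 + 10.49·1.8·cos²31.2°·tan26.6° = 9.8 + 10.49·1.8·0.7316·0.5008 = 16.718 kPa
Denominator = 20.3·1.8·sin31.2°·cos31.2° = 20.3·1.8·0.5180·0.8554 = 16.191 kPa
FS = 16.718 / 16.191 = 1.033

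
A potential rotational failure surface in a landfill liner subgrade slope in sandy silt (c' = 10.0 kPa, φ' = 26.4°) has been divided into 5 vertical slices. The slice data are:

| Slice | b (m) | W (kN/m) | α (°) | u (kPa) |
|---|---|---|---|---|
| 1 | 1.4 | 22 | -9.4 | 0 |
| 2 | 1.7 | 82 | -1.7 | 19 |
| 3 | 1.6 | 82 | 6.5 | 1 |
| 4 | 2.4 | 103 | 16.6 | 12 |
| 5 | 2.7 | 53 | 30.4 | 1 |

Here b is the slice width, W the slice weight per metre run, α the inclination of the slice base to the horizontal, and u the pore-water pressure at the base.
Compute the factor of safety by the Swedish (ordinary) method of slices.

FS = 3.93

Ordinary method of slices: FS = Σ[c'·Δl_i + (W_i cosα_i − u_i·Δl_i)·tanφ'] / Σ W_i sinα_i, with Δl_i = b_i / cosα_i.
Slice 1: Δl = 1.4/cos(-9.4°) = 1.419 m; N'_1 = 22·cos(-9.4°) − 0·1.419 = 21.7; c'Δl = 14.19; W sinα = -3.6
Slice 2: Δl = 1.7/cos(-1.7°) = 1.701 m; N'_2 = 82·cos(-1.7°) − 19·1.701 = 49.6; c'Δl = 17.01; W sinα = -2.4
Slice 3: Δl = 1.6/cos6.5° = 1.610 m; N'_3 = 82·cos6.5° − 1·1.610 = 79.9; c'Δl = 16.10; W sinα = 9.3
Slice 4: Δl = 2.4/cos16.6° = 2.504 m; N'_4 = 103·cos16.6° − 12·2.504 = 68.7; c'Δl = 25.04; W sinα = 29.4
Slice 5: Δl = 2.7/cos30.4° = 3.130 m; N'_5 = 53·cos30.4° − 1·3.130 = 42.6; c'Δl = 31.30; W sinα = 26.8
Σc'Δl = 103.6 kN/m; ΣN' = 262.5 kN/m; ΣW sinα = 59.5 kN/m
Resisting = 103.6 + 262.5·tan26.4° = 103.6 + 130.3 = 233.9 kN/m
FS = 233.9 / 59.5 = 3.931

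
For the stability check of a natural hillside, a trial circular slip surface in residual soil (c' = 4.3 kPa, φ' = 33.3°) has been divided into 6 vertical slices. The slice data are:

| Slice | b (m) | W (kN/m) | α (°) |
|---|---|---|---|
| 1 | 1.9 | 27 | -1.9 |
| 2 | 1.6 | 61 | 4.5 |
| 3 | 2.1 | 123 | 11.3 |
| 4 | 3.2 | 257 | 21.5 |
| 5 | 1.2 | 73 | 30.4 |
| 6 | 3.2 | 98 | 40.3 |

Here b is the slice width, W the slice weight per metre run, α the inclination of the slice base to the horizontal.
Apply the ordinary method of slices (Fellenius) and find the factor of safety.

Ordinary method of slices: FS = Σ[c'·Δl_i + (W_i cosα_i)·tanφ'] / Σ W_i sinα_i, with Δl_i = b_i / cosα_i.
Slice 1: Δl = 1.9/cos(-1.9°) = 1.901 m; N'_1 = 27·cos(-1.9°) = 27.0; c'Δl = 8.17; W sinα = -0.9
Slice 2: Δl = 1.6/cos4.5° = 1.605 m; N'_2 = 61·cos4.5° = 60.8; c'Δl = 6.90; W sinα = 4.8
Slice 3: Δl = 2.1/cos11.3° = 2.142 m; N'_3 = 123·cos11.3° = 120.6; c'Δl = 9.21; W sinα = 24.1
Slice 4: Δl = 3.2/cos21.5° = 3.439 m; N'_4 = 257·cos21.5° = 239.1; c'Δl = 14.79; W sinα = 94.2
Slice 5: Δl = 1.2/cos30.4° = 1.391 m; N'_5 = 73·cos30.4° = 63.0; c'Δl = 5.98; W sinα = 36.9
Slice 6: Δl = 3.2/cos40.3° = 4.196 m; N'_6 = 98·cos40.3° = 74.7; c'Δl = 18.04; W sinα = 63.4
Σc'Δl = 63.1 kN/m; ΣN' = 585.2 kN/m; ΣW sinα = 222.5 kN/m
Resisting = 63.1 + 585.2·tan33.3° = 63.1 + 384.4 = 447.5 kN/m
FS = 447.5 / 222.5 = 2.011

FS = 2.01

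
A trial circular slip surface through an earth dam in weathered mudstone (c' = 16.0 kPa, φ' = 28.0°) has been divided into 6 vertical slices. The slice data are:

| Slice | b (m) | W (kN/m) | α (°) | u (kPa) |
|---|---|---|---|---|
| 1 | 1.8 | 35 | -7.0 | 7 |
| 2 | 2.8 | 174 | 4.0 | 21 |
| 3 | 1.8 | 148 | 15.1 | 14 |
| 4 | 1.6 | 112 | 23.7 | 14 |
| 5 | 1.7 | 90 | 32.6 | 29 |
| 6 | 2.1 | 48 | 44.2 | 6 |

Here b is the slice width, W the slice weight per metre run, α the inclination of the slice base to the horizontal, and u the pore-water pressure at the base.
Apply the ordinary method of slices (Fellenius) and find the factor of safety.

FS = 2.34

Ordinary method of slices: FS = Σ[c'·Δl_i + (W_i cosα_i − u_i·Δl_i)·tanφ'] / Σ W_i sinα_i, with Δl_i = b_i / cosα_i.
Slice 1: Δl = 1.8/cos(-7.0°) = 1.814 m; N'_1 = 35·cos(-7.0°) − 7·1.814 = 22.0; c'Δl = 29.02; W sinα = -4.3
Slice 2: Δl = 2.8/cos4.0° = 2.807 m; N'_2 = 174·cos4.0° − 21·2.807 = 114.6; c'Δl = 44.91; W sinα = 12.1
Slice 3: Δl = 1.8/cos15.1° = 1.864 m; N'_3 = 148·cos15.1° − 14·1.864 = 116.8; c'Δl = 29.83; W sinα = 38.6
Slice 4: Δl = 1.6/cos23.7° = 1.747 m; N'_4 = 112·cos23.7° − 14·1.747 = 78.1; c'Δl = 27.96; W sinα = 45.0
Slice 5: Δl = 1.7/cos32.6° = 2.018 m; N'_5 = 90·cos32.6° − 29·2.018 = 17.3; c'Δl = 32.29; W sinα = 48.5
Slice 6: Δl = 2.1/cos44.2° = 2.929 m; N'_6 = 48·cos44.2° − 6·2.929 = 16.8; c'Δl = 46.87; W sinα = 33.5
Σc'Δl = 210.9 kN/m; ΣN' = 365.7 kN/m; ΣW sinα = 173.4 kN/m
Resisting = 210.9 + 365.7·tan28.0° = 210.9 + 194.4 = 405.3 kN/m
FS = 405.3 / 173.4 = 2.337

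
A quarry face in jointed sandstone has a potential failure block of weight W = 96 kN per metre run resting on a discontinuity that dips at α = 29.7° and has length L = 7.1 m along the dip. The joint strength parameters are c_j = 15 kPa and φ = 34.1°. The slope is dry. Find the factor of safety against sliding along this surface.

Resolving the block weight along and normal to the plane and applying the Mohr–Coulomb strength on the joint:
N' = W cosα = 96·cos29.7° = 83.4 kN/m
Driving force T = W sinα = 96·sin29.7° = 47.6 kN/m
Resisting force R = c_j·L + N'·tanφ = 15·7.1 + 83.4·tan34.1° = 106.5 + 56.5 = 163.0 kN/m
FS = R / T = 163.0 / 47.6 = 3.426

FS = 3.43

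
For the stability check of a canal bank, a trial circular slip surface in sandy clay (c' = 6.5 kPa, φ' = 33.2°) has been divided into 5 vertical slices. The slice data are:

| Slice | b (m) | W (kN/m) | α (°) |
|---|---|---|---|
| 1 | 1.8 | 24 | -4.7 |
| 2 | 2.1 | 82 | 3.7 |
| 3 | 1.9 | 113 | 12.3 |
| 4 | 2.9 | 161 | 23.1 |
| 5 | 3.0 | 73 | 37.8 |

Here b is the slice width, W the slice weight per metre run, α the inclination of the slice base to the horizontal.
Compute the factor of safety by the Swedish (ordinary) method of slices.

FS = 2.66

Ordinary method of slices: FS = Σ[c'·Δl_i + (W_i cosα_i)·tanφ'] / Σ W_i sinα_i, with Δl_i = b_i / cosα_i.
Slice 1: Δl = 1.8/cos(-4.7°) = 1.806 m; N'_1 = 24·cos(-4.7°) = 23.9; c'Δl = 11.74; W sinα = -2.0
Slice 2: Δl = 2.1/cos3.7° = 2.104 m; N'_2 = 82·cos3.7° = 81.8; c'Δl = 13.68; W sinα = 5.3
Slice 3: Δl = 1.9/cos12.3° = 1.945 m; N'_3 = 113·cos12.3° = 110.4; c'Δl = 12.64; W sinα = 24.1
Slice 4: Δl = 2.9/cos23.1° = 3.153 m; N'_4 = 161·cos23.1° = 148.1; c'Δl = 20.49; W sinα = 63.2
Slice 5: Δl = 3.0/cos37.8° = 3.797 m; N'_5 = 73·cos37.8° = 57.7; c'Δl = 24.68; W sinα = 44.7
Σc'Δl = 83.2 kN/m; ΣN' = 421.9 kN/m; ΣW sinα = 135.3 kN/m
Resisting = 83.2 + 421.9·tan33.2° = 83.2 + 276.1 = 359.3 kN/m
FS = 359.3 / 135.3 = 2.656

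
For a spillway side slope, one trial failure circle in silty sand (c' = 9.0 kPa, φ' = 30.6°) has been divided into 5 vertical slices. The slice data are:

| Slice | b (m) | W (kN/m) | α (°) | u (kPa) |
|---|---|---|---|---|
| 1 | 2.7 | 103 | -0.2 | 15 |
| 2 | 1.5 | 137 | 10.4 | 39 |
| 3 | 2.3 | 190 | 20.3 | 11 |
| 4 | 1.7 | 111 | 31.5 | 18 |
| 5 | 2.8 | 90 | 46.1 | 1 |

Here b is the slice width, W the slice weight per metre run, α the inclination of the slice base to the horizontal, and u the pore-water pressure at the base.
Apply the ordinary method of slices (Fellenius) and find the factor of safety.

FS = 1.66

Ordinary method of slices: FS = Σ[c'·Δl_i + (W_i cosα_i − u_i·Δl_i)·tanφ'] / Σ W_i sinα_i, with Δl_i = b_i / cosα_i.
Slice 1: Δl = 2.7/cos(-0.2°) = 2.700 m; N'_1 = 103·cos(-0.2°) − 15·2.700 = 62.5; c'Δl = 24.30; W sinα = -0.4
Slice 2: Δl = 1.5/cos10.4° = 1.525 m; N'_2 = 137·cos10.4° − 39·1.525 = 75.3; c'Δl = 13.73; W sinα = 24.7
Slice 3: Δl = 2.3/cos20.3° = 2.452 m; N'_3 = 190·cos20.3° − 11·2.452 = 151.2; c'Δl = 22.07; W sinα = 65.9
Slice 4: Δl = 1.7/cos31.5° = 1.994 m; N'_4 = 111·cos31.5° − 18·1.994 = 58.8; c'Δl = 17.94; W sinα = 58.0
Slice 5: Δl = 2.8/cos46.1° = 4.038 m; N'_5 = 90·cos46.1° − 1·4.038 = 58.4; c'Δl = 36.34; W sinα = 64.8
Σc'Δl = 114.4 kN/m; ΣN' = 406.1 kN/m; ΣW sinα = 213.1 kN/m
Resisting = 114.4 + 406.1·tan30.6° = 114.4 + 240.2 = 354.6 kN/m
FS = 354.6 / 213.1 = 1.664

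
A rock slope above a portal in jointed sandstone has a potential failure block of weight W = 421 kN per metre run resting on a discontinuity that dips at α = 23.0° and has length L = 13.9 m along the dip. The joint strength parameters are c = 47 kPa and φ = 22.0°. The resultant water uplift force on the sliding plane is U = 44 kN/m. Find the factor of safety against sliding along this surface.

Resolving the block weight along and normal to the plane and applying the Mohr–Coulomb strength on the joint:
N' = W cosα − U = 421·cos23.0° − 44 = 343.5 kN/m
Driving force T = W sinα = 421·sin23.0° = 164.5 kN/m
Resisting force R = c·L + N'·tanφ = 47·13.9 + 343.5·tan22.0° = 653.3 + 138.8 = 792.1 kN/m
FS = R / T = 792.1 / 164.5 = 4.815

FS = 4.82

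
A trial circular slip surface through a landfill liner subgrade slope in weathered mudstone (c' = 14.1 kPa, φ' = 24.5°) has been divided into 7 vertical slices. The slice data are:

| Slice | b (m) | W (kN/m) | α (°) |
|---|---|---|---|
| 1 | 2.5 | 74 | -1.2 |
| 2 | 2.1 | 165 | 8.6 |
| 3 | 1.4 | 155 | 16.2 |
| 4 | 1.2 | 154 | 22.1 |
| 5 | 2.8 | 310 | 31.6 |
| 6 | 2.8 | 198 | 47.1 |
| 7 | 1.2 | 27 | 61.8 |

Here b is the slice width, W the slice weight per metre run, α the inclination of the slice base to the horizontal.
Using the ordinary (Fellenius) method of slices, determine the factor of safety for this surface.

FS = 1.48

Ordinary method of slices: FS = Σ[c'·Δl_i + (W_i cosα_i)·tanφ'] / Σ W_i sinα_i, with Δl_i = b_i / cosα_i.
Slice 1: Δl = 2.5/cos(-1.2°) = 2.501 m; N'_1 = 74·cos(-1.2°) = 74.0; c'Δl = 35.26; W sinα = -1.5
Slice 2: Δl = 2.1/cos8.6° = 2.124 m; N'_2 = 165·cos8.6° = 163.1; c'Δl = 29.95; W sinα = 24.7
Slice 3: Δl = 1.4/cos16.2° = 1.458 m; N'_3 = 155·cos16.2° = 148.8; c'Δl = 20.56; W sinα = 43.2
Slice 4: Δl = 1.2/cos22.1° = 1.295 m; N'_4 = 154·cos22.1° = 142.7; c'Δl = 18.26; W sinα = 57.9
Slice 5: Δl = 2.8/cos31.6° = 3.287 m; N'_5 = 310·cos31.6° = 264.0; c'Δl = 46.35; W sinα = 162.4
Slice 6: Δl = 2.8/cos47.1° = 4.113 m; N'_6 = 198·cos47.1° = 134.8; c'Δl = 58.00; W sinα = 145.0
Slice 7: Δl = 1.2/cos61.8° = 2.539 m; N'_7 = 27·cos61.8° = 12.8; c'Δl = 35.81; W sinα = 23.8
Σc'Δl = 244.2 kN/m; ΣN' = 940.2 kN/m; ΣW sinα = 455.6 kN/m
Resisting = 244.2 + 940.2·tan24.5° = 244.2 + 428.5 = 672.7 kN/m
FS = 672.7 / 455.6 = 1.477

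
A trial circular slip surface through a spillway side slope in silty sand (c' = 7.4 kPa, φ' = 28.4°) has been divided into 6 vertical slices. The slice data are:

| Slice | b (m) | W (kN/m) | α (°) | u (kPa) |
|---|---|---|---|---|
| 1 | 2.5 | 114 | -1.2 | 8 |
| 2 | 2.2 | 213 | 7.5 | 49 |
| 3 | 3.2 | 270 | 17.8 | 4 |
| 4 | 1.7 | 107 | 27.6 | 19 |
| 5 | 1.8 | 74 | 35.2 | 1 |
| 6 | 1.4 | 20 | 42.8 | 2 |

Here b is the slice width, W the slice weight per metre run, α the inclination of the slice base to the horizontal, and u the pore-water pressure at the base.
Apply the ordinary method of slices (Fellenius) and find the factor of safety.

FS = 1.92

Ordinary method of slices: FS = Σ[c'·Δl_i + (W_i cosα_i − u_i·Δl_i)·tanφ'] / Σ W_i sinα_i, with Δl_i = b_i / cosα_i.
Slice 1: Δl = 2.5/cos(-1.2°) = 2.501 m; N'_1 = 114·cos(-1.2°) − 8·2.501 = 94.0; c'Δl = 18.50; W sinα = -2.4
Slice 2: Δl = 2.2/cos7.5° = 2.219 m; N'_2 = 213·cos7.5° − 49·2.219 = 102.4; c'Δl = 16.42; W sinα = 27.8
Slice 3: Δl = 3.2/cos17.8° = 3.361 m; N'_3 = 270·cos17.8° − 4·3.361 = 243.6; c'Δl = 24.87; W sinα = 82.5
Slice 4: Δl = 1.7/cos27.6° = 1.918 m; N'_4 = 107·cos27.6° − 19·1.918 = 58.4; c'Δl = 14.20; W sinα = 49.6
Slice 5: Δl = 1.8/cos35.2° = 2.203 m; N'_5 = 74·cos35.2° − 1·2.203 = 58.3; c'Δl = 16.30; W sinα = 42.7
Slice 6: Δl = 1.4/cos42.8° = 1.908 m; N'_6 = 20·cos42.8° − 2·1.908 = 10.9; c'Δl = 14.12; W sinα = 13.6
Σc'Δl = 104.4 kN/m; ΣN' = 567.6 kN/m; ΣW sinα = 213.8 kN/m
Resisting = 104.4 + 567.6·tan28.4° = 104.4 + 306.9 = 411.3 kN/m
FS = 411.3 / 213.8 = 1.924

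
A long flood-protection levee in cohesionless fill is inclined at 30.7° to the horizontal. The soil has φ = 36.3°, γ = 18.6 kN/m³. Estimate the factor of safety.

FS = 1.24

For a dry cohesionless infinite slope the factor of safety is FS = tanφ / tanβ.
FS = tan36.3° / tan30.7° = 0.7346 / 0.5938 = 1.237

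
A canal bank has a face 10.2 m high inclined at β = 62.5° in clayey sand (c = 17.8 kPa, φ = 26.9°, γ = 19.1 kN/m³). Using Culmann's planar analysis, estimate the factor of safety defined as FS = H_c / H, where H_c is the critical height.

H_c = (4c/γ) · sinβ cosφ / [1 − cos(β − φ)]
    = (4·17.8/19.1) · sin62.5°·cos26.9° / [1 − cos35.6°]
    = 3.728 · 0.7910 / 0.1869 = 15.78 m
FS = H_c / H = 15.78 / 10.2 = 1.547

FS = 1.55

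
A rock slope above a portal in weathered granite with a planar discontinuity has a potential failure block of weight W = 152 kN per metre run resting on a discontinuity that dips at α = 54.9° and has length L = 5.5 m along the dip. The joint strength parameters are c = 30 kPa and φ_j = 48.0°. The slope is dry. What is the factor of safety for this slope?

Resolving the block weight along and normal to the plane and applying the Mohr–Coulomb strength on the joint:
N' = W cosα = 152·cos54.9° = 87.4 kN/m
Driving force T = W sinα = 152·sin54.9° = 124.4 kN/m
Resisting force R = c·L + N'·tanφ_j = 30·5.5 + 87.4·tan48.0° = 165.0 + 97.1 = 262.1 kN/m
FS = R / T = 262.1 / 124.4 = 2.107

FS = 2.11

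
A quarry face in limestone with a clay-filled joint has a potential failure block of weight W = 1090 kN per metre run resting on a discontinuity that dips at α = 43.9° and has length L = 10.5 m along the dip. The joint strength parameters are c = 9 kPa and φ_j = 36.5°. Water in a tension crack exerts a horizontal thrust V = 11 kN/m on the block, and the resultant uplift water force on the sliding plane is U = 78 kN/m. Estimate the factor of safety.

Resolving the block weight along and normal to the plane and applying the Mohr–Coulomb strength on the joint:
N' = W cosα − U − V sinα = 1090·cos43.9° − 78 − 11·sin43.9° = 699.8 kN/m
Driving force T = W sinα + V cosα = 1090·sin43.9° + 11·cos43.9° = 763.7 kN/m
Resisting force R = c·L + N'·tanφ_j = 9·10.5 + 699.8·tan36.5° = 94.5 + 517.8 = 612.3 kN/m
FS = R / T = 612.3 / 763.7 = 0.802

FS = 0.80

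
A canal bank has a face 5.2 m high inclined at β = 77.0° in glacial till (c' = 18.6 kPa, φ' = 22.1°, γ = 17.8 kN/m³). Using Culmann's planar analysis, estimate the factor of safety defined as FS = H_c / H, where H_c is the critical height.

H_c = (4c'/γ) · sinβ cosφ' / [1 − cos(β − φ')]
    = (4·18.6/17.8) · sin77.0°·cos22.1° / [1 − cos54.9°]
    = 4.180 · 0.9028 / 0.4250 = 8.88 m
FS = H_c / H = 8.88 / 5.2 = 1.707

FS = 1.71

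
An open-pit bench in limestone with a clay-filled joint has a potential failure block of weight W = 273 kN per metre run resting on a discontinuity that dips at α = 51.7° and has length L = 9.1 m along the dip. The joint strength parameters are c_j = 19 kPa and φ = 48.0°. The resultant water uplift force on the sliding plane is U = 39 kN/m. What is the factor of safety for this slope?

Resolving the block weight along and normal to the plane and applying the Mohr–Coulomb strength on the joint:
N' = W cosα − U = 273·cos51.7° − 39 = 130.2 kN/m
Driving force T = W sinα = 273·sin51.7° = 214.2 kN/m
Resisting force R = c_j·L + N'·tanφ = 19·9.1 + 130.2·tan48.0° = 172.9 + 144.6 = 317.5 kN/m
FS = R / T = 317.5 / 214.2 = 1.482

FS = 1.48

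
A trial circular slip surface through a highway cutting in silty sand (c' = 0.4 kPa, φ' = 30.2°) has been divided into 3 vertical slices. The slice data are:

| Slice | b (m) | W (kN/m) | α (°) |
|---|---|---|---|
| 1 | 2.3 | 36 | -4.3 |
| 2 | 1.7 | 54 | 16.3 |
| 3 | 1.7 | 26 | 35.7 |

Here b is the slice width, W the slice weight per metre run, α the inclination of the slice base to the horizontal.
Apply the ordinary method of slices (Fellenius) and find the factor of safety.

Ordinary method of slices: FS = Σ[c'·Δl_i + (W_i cosα_i)·tanφ'] / Σ W_i sinα_i, with Δl_i = b_i / cosα_i.
Slice 1: Δl = 2.3/cos(-4.3°) = 2.306 m; N'_1 = 36·cos(-4.3°) = 35.9; c'Δl = 0.92; W sinα = -2.7
Slice 2: Δl = 1.7/cos16.3° = 1.771 m; N'_2 = 54·cos16.3° = 51.8; c'Δl = 0.71; W sinα = 15.2
Slice 3: Δl = 1.7/cos35.7° = 2.093 m; N'_3 = 26·cos35.7° = 21.1; c'Δl = 0.84; W sinα = 15.2
Σc'Δl = 2.5 kN/m; ΣN' = 108.8 kN/m; ΣW sinα = 27.6 kN/m
Resisting = 2.5 + 108.8·tan30.2° = 2.5 + 63.3 = 65.8 kN/m
FS = 65.8 / 27.6 = 2.382

FS = 2.38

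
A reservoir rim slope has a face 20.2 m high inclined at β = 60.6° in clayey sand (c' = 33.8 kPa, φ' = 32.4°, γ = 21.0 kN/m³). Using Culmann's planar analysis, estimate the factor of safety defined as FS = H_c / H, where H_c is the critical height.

H_c = (4c'/γ) · sinβ cosφ' / [1 − cos(β − φ')]
    = (4·33.8/21.0) · sin60.6°·cos32.4° / [1 − cos28.2°]
    = 6.438 · 0.7356 / 0.1187 = 39.90 m
FS = H_c / H = 39.90 / 20.2 = 1.975

FS = 1.98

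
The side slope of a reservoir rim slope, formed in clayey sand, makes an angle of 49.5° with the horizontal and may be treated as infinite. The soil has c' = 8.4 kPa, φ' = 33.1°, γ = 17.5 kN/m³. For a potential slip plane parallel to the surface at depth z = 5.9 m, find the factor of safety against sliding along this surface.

FS = 0.72

For an infinite slope with a slip plane parallel to the surface (no pore pressure): FS = [c' + γz cos²β tanφ'] / [γz sinβ cosβ].
γz = 17.5·5.9 = 103.25 kN/m²
Numerator = 8.4 + 103.25·cos²49.5°·tan33.1° = 8.4 + 103.25·0.4218·0.6519 = 36.789 kPa
Denominator = 103.25·sin49.5°·cos49.5° = 103.25·0.7604·0.6494 = 50.989 kPa
FS = 36.789 / 50.989 = 0.722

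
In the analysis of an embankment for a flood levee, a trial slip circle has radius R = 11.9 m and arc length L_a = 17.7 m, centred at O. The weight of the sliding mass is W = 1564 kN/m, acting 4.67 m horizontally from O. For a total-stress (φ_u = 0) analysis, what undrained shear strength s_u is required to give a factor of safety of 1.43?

s_u = 49.6 kPa

FS = s_u·L_a·R / (W·d), so s_u = FS·W·d / (L_a·R).
s_u = 1.43·1564·4.67 / (17.70·11.9) = 10444.5 / 210.63 = 49.59 kPa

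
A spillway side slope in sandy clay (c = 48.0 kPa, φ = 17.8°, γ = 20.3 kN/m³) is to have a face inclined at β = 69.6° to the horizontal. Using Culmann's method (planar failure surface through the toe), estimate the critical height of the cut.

H_c = 22.12 m

Culmann's analysis gives the critical failure plane at α_cr = (β + φ)/2 = (69.6 + 17.8)/2 = 43.7°, and the critical height
H_c = (4c/γ) · sinβ cosφ / [1 − cos(β − φ)]
    = (4·48.0/20.3) · sin69.6°·cos17.8° / [1 − cos(51.8°)]
    = 9.458 · 0.9373·0.9521 / [1 − 0.6184]
    = 9.458 · 0.8924 / 0.3816
    = 22.12 m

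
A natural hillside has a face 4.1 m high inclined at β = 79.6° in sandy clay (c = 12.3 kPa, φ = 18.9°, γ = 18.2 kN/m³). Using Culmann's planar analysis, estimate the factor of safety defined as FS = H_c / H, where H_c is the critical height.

H_c = (4c/γ) · sinβ cosφ / [1 − cos(β − φ)]
    = (4·12.3/18.2) · sin79.6°·cos18.9° / [1 − cos60.7°]
    = 2.703 · 0.9305 / 0.5106 = 4.93 m
FS = H_c / H = 4.93 / 4.1 = 1.202

FS = 1.20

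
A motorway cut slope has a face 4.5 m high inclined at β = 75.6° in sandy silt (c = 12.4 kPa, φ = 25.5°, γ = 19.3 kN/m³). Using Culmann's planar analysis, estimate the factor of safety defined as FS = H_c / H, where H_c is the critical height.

H_c = (4c/γ) · sinβ cosφ / [1 − cos(β − φ)]
    = (4·12.4/19.3) · sin75.6°·cos25.5° / [1 − cos50.1°]
    = 2.570 · 0.8742 / 0.3586 = 6.27 m
FS = H_c / H = 6.27 / 4.5 = 1.392

FS = 1.39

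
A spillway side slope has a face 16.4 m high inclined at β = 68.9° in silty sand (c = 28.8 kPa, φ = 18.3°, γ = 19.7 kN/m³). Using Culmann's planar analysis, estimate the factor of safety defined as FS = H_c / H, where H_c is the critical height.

FS = 0.86

H_c = (4c/γ) · sinβ cosφ / [1 − cos(β − φ)]
    = (4·28.8/19.7) · sin68.9°·cos18.3° / [1 − cos50.6°]
    = 5.848 · 0.8858 / 0.3653 = 14.18 m
FS = H_c / H = 14.18 / 16.4 = 0.865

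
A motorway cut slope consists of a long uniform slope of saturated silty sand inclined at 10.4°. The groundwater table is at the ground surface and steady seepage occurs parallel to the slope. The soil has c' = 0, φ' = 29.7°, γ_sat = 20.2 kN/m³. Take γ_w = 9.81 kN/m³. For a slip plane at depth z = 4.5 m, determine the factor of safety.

FS = 1.60

With seepage parallel to the slope and the water table at the surface, the effective normal stress on the slip plane uses the buoyant unit weight γ' = γ_sat − γ_w while the driving shear stress uses γ_sat:
FS = [c' + γ' z cos²β tanφ'] / [γ_sat z sinβ cosβ]
(For c' = 0 this reduces to FS = (γ'/γ_sat)·tanφ'/tanβ.)
γ' = 20.2 − 9.81 = 10.39 kN/m³
Numerator = 0.0 + 10.39·4.5·cos²10.4°·tan29.7° = 0.0 + 10.39·4.5·0.9674·0.5704 = 25.800 kPa
Denominator = 20.2·4.5·sin10.4°·cos10.4° = 20.2·4.5·0.1805·0.9836 = 16.140 kPa
FS = 25.800 / 16.140 = 1.599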